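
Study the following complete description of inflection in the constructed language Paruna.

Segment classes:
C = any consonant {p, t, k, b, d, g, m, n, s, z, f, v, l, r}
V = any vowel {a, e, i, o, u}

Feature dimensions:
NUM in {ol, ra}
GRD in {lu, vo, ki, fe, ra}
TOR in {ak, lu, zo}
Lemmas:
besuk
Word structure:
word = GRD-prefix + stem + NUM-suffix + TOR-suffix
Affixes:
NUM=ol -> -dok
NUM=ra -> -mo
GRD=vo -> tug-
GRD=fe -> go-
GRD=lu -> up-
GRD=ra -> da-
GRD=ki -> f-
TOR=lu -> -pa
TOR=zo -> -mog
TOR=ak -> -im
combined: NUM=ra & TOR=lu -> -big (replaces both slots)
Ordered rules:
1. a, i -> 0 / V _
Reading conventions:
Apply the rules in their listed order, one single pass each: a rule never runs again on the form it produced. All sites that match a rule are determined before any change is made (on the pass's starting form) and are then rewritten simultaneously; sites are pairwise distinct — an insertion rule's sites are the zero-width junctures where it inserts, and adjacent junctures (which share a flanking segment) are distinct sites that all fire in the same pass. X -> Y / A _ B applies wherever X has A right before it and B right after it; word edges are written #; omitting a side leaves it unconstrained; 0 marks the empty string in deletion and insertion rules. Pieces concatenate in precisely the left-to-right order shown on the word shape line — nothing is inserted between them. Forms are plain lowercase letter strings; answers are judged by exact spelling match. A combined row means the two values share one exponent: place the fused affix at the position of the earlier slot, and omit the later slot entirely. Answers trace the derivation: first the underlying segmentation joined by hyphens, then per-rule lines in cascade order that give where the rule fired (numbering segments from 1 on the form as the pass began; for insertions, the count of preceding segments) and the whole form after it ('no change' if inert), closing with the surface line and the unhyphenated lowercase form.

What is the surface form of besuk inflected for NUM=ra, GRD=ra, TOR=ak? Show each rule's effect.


underlying: da-besuk-mo-im
1. a, i -> 0 / V _: fires at position(s) 10: dabesukmom
surface: dabesukmom


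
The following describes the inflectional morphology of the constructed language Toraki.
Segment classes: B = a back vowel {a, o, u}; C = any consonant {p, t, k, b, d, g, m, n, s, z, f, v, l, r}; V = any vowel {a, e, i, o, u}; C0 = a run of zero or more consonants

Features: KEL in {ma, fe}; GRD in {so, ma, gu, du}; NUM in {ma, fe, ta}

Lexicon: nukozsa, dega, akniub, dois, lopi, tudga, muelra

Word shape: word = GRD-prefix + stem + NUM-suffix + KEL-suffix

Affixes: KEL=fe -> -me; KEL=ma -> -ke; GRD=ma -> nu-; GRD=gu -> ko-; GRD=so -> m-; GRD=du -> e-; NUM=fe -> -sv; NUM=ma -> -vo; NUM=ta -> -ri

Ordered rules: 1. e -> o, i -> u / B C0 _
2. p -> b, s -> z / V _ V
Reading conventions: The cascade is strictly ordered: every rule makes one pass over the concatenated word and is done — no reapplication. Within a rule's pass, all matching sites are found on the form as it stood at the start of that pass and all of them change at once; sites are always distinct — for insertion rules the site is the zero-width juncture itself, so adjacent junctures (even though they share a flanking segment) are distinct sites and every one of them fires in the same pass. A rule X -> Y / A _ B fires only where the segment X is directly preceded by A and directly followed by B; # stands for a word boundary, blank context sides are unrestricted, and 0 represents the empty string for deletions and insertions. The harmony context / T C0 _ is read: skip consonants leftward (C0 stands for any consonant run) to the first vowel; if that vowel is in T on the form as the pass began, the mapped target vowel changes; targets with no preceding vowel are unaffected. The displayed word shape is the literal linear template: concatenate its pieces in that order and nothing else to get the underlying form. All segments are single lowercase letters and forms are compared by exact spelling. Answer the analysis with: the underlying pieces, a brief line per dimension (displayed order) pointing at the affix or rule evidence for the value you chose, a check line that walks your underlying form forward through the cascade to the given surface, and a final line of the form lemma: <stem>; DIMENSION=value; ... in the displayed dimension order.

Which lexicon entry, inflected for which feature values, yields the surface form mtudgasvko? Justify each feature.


underlying: m-tudga-sv-ke
KEL=ma - signalled by the affix -ke
GRD=so - signalled by the affix m-
NUM=fe - signalled by the affix -sv
check: mtudgasvke -> mtudgasvko -> mtudgasvko
lemma: tudga; KEL=ma; GRD=so; NUM=fe


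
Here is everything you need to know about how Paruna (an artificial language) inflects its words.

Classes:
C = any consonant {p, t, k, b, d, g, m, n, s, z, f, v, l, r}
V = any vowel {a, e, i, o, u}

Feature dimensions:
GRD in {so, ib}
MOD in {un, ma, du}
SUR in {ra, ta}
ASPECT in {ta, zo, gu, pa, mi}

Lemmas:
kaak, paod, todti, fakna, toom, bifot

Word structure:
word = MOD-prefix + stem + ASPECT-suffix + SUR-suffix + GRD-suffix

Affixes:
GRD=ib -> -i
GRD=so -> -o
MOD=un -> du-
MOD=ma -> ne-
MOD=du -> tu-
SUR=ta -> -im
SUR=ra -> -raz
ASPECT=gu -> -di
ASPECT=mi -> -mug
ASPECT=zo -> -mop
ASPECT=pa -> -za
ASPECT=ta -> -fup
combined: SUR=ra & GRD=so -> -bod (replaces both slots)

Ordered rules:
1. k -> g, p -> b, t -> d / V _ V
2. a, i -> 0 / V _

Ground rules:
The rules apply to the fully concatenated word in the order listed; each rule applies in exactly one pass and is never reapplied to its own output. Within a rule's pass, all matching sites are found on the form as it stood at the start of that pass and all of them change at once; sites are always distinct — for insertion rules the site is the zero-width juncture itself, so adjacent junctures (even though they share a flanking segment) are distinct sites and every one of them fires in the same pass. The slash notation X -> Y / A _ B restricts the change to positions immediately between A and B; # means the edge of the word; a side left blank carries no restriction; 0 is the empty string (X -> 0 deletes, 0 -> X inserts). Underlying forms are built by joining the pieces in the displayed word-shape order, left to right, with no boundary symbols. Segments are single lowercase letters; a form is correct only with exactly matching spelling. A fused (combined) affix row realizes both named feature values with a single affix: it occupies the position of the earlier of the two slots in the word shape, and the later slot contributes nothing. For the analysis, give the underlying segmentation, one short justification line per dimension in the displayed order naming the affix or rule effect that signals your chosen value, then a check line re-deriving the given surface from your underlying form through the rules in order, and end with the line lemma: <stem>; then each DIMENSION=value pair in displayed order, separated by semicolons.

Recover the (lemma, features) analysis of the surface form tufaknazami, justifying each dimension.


underlying: tu-fakna-za-im-i
GRD=ib - signalled by the affix -i
MOD=du - signalled by the affix tu-
SUR=ta - signalled by the affix -im
ASPECT=pa - signalled by the affix -za
check: tufaknazaimi -> tufaknazaimi -> tufaknazami
lemma: fakna; GRD=ib; MOD=du; SUR=ta; ASPECT=pa


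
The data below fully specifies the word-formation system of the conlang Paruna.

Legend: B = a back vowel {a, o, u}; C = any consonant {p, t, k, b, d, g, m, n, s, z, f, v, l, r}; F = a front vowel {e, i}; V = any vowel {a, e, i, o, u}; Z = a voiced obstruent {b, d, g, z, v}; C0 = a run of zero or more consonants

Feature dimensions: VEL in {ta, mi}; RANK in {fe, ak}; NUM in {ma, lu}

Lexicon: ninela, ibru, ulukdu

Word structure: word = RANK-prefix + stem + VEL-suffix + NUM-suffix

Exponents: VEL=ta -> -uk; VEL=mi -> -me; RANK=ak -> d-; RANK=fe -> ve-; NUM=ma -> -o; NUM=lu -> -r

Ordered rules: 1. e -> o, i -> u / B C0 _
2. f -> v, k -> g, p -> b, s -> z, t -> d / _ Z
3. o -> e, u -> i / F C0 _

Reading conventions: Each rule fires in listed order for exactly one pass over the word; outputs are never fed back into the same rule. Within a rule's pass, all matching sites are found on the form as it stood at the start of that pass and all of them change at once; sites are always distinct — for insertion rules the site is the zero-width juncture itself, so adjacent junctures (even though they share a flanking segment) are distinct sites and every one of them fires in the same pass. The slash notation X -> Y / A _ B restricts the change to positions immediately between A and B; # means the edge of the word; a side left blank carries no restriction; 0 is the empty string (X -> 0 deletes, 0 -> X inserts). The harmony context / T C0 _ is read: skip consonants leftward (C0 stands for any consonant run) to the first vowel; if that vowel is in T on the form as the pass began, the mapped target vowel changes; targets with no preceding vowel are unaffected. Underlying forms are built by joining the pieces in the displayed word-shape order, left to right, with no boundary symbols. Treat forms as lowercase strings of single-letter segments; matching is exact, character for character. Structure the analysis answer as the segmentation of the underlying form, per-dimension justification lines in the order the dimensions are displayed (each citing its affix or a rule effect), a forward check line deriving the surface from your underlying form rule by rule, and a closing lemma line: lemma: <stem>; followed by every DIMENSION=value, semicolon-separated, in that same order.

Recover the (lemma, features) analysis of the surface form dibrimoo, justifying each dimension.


underlying: d-ibru-me-o
VEL=mi - signalled by the affix -me
RANK=ak - signalled by the affix d-
NUM=ma - signalled by the affix -o
check: dibrumeo -> dibrumoo -> dibrumoo -> dibrimoo
lemma: ibru; VEL=mi; RANK=ak; NUM=ma


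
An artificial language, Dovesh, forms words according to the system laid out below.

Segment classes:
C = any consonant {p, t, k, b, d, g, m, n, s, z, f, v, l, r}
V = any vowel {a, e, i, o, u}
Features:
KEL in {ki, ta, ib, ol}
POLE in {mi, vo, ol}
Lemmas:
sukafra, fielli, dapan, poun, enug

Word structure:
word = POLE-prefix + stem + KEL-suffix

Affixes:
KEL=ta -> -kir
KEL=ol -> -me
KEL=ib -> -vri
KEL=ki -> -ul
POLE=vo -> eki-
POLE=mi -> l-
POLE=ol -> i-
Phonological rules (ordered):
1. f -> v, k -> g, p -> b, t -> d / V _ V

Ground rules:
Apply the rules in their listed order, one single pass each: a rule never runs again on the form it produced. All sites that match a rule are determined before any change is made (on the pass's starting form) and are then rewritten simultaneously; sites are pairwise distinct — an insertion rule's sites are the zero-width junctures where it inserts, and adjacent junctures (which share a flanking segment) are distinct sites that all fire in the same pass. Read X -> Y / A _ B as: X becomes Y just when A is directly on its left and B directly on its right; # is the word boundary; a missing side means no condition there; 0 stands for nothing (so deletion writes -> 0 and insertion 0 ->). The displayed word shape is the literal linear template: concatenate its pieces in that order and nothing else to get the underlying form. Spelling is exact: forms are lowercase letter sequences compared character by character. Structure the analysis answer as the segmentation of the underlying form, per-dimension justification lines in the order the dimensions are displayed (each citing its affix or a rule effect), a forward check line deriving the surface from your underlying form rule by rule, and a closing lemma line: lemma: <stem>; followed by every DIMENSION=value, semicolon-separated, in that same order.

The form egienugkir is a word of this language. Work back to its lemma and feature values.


underlying: eki-enug-kir
KEL=ta - signalled by the affix -kir
POLE=vo - signalled by the affix eki-
check: ekienugkir -> egienugkir
lemma: enug; KEL=ta; POLE=vo


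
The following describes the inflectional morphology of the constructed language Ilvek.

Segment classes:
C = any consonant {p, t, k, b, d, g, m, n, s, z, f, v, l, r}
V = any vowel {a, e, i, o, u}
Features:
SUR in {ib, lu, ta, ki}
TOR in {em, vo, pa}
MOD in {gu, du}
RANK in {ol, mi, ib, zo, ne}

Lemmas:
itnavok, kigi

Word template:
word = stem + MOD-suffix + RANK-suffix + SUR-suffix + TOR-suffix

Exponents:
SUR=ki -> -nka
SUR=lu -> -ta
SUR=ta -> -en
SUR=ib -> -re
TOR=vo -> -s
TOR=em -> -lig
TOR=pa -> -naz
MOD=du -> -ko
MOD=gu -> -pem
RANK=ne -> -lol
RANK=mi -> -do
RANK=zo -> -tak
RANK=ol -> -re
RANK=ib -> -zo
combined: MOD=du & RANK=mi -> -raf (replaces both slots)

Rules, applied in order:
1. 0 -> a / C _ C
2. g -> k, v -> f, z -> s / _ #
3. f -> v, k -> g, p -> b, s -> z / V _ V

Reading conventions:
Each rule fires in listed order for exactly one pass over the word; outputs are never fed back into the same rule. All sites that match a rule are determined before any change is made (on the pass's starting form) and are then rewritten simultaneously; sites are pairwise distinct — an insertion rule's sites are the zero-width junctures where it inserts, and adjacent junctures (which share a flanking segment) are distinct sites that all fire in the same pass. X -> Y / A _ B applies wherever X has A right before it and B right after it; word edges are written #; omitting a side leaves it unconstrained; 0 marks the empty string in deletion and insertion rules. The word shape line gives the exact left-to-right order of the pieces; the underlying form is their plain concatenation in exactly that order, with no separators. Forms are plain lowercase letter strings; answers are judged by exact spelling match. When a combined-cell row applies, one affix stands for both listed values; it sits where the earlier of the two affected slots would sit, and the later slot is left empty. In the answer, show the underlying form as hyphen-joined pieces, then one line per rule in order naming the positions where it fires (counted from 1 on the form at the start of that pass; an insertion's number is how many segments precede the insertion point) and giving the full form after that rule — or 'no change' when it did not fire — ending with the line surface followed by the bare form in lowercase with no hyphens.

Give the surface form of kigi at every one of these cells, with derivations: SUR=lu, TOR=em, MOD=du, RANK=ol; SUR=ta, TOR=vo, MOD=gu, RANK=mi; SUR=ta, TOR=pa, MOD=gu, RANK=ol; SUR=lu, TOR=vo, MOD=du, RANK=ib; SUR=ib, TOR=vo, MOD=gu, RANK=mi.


cell SUR=lu, TOR=em, MOD=du, RANK=ol:
underlying: kigi-ko-re-ta-lig
1. 0 -> a / C _ C: no change
2. g -> k, v -> f, z -> s / _ #: fires at position(s) 13: kigikoretalik
3. f -> v, k -> g, p -> b, s -> z / V _ V: fires at position(s) 5: kigigoretalik
surface: kigigoretalik

cell SUR=ta, TOR=vo, MOD=gu, RANK=mi:
underlying: kigi-pem-do-en-s
1. 0 -> a / C _ C: inserts after position(s) 7, 11: kigipemadoenas
2. g -> k, v -> f, z -> s / _ #: no change
3. f -> v, k -> g, p -> b, s -> z / V _ V: fires at position(s) 5: kigibemadoenas
surface: kigibemadoenas

cell SUR=ta, TOR=pa, MOD=gu, RANK=ol:
underlying: kigi-pem-re-en-naz
1. 0 -> a / C _ C: inserts after position(s) 7, 11: kigipemareenanaz
2. g -> k, v -> f, z -> s / _ #: fires at position(s) 16: kigipemareenanas
3. f -> v, k -> g, p -> b, s -> z / V _ V: fires at position(s) 5: kigibemareenanas
surface: kigibemareenanas

cell SUR=lu, TOR=vo, MOD=du, RANK=ib:
underlying: kigi-ko-zo-ta-s
1. 0 -> a / C _ C: no change
2. g -> k, v -> f, z -> s / _ #: no change
3. f -> v, k -> g, p -> b, s -> z / V _ V: fires at position(s) 5: kigigozotas
surface: kigigozotas

cell SUR=ib, TOR=vo, MOD=gu, RANK=mi:
underlying: kigi-pem-do-re-s
1. 0 -> a / C _ C: inserts after position(s) 7: kigipemadores
2. g -> k, v -> f, z -> s / _ #: no change
3. f -> v, k -> g, p -> b, s -> z / V _ V: fires at position(s) 5: kigibemadores
surface: kigibemadores


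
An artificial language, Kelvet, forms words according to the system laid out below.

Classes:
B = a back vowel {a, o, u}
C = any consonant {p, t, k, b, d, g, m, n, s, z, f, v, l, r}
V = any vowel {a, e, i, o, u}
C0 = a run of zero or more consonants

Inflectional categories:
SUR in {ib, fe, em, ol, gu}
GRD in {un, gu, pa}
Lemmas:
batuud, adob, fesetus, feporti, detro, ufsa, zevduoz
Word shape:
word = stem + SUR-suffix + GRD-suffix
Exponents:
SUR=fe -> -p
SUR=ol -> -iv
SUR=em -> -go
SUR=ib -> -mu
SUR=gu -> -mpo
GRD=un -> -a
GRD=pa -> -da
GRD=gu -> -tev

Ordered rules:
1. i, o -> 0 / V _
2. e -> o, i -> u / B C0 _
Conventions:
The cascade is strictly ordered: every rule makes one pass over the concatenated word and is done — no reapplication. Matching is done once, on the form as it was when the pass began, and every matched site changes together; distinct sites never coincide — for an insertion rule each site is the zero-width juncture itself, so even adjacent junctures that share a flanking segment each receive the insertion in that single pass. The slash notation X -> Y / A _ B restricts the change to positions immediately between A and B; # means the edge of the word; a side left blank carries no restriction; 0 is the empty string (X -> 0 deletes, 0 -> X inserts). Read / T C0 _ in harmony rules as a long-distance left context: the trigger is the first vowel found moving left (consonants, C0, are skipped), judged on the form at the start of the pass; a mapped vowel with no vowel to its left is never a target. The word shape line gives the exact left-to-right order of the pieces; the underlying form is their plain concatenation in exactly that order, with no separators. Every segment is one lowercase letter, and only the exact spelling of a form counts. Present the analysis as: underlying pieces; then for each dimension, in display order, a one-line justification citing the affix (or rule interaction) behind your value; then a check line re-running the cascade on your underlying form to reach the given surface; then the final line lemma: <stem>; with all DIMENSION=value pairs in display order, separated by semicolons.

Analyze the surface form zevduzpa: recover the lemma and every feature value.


underlying: zevduoz-p-a
SUR=fe - signalled by the affix -p
GRD=un - signalled by the affix -a
check: zevduozpa -> zevduzpa -> zevduzpa
lemma: zevduoz; SUR=fe; GRD=un


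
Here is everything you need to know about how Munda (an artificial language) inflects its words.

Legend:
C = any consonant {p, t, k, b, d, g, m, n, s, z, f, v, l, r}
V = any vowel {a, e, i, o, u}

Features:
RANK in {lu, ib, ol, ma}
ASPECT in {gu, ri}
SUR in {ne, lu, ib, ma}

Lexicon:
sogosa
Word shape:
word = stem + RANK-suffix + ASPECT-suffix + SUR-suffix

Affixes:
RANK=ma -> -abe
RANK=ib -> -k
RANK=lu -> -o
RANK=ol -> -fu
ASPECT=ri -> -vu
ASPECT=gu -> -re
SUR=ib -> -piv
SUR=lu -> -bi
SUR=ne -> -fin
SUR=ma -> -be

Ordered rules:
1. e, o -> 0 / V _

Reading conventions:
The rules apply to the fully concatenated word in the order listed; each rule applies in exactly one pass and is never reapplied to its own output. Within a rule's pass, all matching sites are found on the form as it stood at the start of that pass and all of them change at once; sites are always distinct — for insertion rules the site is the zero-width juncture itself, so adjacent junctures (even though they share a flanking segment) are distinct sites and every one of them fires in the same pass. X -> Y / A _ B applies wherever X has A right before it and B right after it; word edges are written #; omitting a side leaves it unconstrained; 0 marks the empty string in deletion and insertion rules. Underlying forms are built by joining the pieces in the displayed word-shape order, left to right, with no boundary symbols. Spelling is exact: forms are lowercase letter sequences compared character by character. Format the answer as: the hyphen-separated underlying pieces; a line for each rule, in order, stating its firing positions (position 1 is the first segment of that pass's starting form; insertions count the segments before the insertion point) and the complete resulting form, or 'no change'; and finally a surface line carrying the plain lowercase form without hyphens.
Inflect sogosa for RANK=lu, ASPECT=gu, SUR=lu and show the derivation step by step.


underlying: sogosa-o-re-bi
1. e, o -> 0 / V _: fires at position(s) 7: sogosarebi
surface: sogosarebi


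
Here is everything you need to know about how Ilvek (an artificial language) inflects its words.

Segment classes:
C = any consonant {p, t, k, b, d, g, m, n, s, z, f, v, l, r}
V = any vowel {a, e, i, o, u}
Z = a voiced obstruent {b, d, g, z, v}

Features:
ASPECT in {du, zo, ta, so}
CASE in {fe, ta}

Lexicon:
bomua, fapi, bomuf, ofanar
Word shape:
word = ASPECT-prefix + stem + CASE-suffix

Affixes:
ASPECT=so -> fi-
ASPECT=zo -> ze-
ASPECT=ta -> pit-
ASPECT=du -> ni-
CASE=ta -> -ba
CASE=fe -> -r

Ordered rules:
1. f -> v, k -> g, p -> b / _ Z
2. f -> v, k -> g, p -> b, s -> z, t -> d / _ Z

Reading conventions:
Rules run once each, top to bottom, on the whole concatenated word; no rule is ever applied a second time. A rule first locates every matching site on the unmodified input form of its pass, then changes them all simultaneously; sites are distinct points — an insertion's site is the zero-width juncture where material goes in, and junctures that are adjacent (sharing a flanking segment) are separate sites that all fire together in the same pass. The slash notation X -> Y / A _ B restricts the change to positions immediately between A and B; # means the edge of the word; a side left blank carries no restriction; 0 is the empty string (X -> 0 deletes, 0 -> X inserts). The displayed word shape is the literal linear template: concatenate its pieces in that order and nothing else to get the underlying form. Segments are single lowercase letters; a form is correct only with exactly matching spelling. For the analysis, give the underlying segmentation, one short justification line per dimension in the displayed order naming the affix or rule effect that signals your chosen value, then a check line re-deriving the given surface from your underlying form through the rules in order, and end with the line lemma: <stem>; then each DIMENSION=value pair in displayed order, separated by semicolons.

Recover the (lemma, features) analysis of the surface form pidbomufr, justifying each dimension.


underlying: pit-bomuf-r
ASPECT=ta - signalled by the affix pit-
CASE=fe - signalled by the affix -r
check: pitbomufr -> pitbomufr -> pidbomufr
lemma: bomuf; ASPECT=ta; CASE=fe


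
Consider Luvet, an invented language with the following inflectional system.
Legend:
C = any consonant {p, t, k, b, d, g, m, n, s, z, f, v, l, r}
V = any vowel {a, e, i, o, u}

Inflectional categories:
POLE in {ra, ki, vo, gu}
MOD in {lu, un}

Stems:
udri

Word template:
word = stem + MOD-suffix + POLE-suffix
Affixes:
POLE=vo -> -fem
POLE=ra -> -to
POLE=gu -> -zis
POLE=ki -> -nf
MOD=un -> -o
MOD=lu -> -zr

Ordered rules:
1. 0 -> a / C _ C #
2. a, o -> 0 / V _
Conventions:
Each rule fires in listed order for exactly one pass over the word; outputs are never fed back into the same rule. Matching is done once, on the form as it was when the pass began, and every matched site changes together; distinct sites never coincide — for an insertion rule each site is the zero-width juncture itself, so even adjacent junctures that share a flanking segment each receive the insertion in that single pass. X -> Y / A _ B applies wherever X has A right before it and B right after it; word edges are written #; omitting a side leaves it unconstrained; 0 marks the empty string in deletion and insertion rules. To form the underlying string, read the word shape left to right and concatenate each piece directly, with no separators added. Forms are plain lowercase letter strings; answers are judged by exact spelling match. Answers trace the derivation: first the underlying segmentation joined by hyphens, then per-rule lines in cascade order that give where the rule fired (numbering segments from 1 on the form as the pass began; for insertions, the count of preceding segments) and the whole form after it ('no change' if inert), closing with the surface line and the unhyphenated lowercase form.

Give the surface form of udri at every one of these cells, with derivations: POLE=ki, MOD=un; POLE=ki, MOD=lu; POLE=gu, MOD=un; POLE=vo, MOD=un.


cell POLE=ki, MOD=un:
underlying: udri-o-nf
1. 0 -> a / C _ C #: inserts after position(s) 6: udrionaf
2. a, o -> 0 / V _: fires at position(s) 5: udrinaf
surface: udrinaf

cell POLE=ki, MOD=lu:
underlying: udri-zr-nf
1. 0 -> a / C _ C #: inserts after position(s) 7: udrizrnaf
2. a, o -> 0 / V _: no change
surface: udrizrnaf

cell POLE=gu, MOD=un:
underlying: udri-o-zis
1. 0 -> a / C _ C #: no change
2. a, o -> 0 / V _: fires at position(s) 5: udrizis
surface: udrizis

cell POLE=vo, MOD=un:
underlying: udri-o-fem
1. 0 -> a / C _ C #: no change
2. a, o -> 0 / V _: fires at position(s) 5: udrifem
surface: udrifem


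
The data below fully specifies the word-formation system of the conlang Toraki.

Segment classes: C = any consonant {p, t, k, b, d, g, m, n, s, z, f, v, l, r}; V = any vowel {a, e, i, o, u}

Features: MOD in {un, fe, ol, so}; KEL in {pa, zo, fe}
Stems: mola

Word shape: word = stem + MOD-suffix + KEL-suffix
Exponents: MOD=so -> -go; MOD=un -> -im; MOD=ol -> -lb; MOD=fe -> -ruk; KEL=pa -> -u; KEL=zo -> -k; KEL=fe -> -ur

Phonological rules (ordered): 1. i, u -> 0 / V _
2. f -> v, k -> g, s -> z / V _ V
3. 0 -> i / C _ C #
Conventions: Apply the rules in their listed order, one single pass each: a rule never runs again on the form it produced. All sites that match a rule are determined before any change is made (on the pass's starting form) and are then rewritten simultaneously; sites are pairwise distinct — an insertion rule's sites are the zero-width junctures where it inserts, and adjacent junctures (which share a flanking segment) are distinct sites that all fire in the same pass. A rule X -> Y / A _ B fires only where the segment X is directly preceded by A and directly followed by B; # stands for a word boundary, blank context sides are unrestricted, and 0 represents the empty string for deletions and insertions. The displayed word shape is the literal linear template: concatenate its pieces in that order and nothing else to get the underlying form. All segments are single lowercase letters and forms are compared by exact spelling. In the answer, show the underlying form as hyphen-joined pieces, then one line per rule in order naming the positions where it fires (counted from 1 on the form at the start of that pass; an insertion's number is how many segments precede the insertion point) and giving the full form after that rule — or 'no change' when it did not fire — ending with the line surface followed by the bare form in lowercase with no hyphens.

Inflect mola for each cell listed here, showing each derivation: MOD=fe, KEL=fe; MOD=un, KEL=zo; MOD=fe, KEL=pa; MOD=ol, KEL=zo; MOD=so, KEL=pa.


cell MOD=fe, KEL=fe:
underlying: mola-ruk-ur
1. i, u -> 0 / V _: no change
2. f -> v, k -> g, s -> z / V _ V: fires at position(s) 7: molarugur
3. 0 -> i / C _ C #: no change
surface: molarugur

cell MOD=un, KEL=zo:
underlying: mola-im-k
1. i, u -> 0 / V _: fires at position(s) 5: molamk
2. f -> v, k -> g, s -> z / V _ V: no change
3. 0 -> i / C _ C #: inserts after position(s) 5: molamik
surface: molamik

cell MOD=fe, KEL=pa:
underlying: mola-ruk-u
1. i, u -> 0 / V _: no change
2. f -> v, k -> g, s -> z / V _ V: fires at position(s) 7: molarugu
3. 0 -> i / C _ C #: no change
surface: molarugu

cell MOD=ol, KEL=zo:
underlying: mola-lb-k
1. i, u -> 0 / V _: no change
2. f -> v, k -> g, s -> z / V _ V: no change
3. 0 -> i / C _ C #: inserts after position(s) 6: molalbik
surface: molalbik

cell MOD=so, KEL=pa:
underlying: mola-go-u
1. i, u -> 0 / V _: fires at position(s) 7: molago
2. f -> v, k -> g, s -> z / V _ V: no change
3. 0 -> i / C _ C #: no change
surface: molago


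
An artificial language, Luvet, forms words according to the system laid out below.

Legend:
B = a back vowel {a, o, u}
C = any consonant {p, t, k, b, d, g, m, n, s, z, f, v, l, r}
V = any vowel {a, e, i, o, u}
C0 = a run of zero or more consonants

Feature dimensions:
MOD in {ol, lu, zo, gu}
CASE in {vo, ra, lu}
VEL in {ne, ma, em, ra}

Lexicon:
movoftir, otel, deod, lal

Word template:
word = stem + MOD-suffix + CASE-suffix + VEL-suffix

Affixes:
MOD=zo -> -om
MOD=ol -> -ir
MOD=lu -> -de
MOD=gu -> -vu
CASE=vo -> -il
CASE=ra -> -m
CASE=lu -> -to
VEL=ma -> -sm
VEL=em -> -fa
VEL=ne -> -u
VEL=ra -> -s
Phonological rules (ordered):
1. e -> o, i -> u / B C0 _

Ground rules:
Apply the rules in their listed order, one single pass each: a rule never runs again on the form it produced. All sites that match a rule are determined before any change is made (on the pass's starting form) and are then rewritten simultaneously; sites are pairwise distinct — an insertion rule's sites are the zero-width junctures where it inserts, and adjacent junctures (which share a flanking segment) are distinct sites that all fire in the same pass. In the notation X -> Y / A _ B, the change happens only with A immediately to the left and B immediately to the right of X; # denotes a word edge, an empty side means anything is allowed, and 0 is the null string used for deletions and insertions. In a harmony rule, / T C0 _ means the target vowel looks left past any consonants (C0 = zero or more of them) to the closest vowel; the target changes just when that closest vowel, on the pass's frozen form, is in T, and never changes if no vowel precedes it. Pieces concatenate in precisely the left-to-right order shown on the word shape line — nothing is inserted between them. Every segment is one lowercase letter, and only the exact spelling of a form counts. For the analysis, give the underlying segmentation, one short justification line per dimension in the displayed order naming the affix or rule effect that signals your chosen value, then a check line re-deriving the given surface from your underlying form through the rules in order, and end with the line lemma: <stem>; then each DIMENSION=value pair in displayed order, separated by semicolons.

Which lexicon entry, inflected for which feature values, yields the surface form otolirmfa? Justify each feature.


underlying: otel-ir-m-fa
MOD=ol - signalled by the affix -ir
CASE=ra - signalled by the affix -m
VEL=em - signalled by the affix -fa
check: otelirmfa -> otolirmfa
lemma: otel; MOD=ol; CASE=ra; VEL=em


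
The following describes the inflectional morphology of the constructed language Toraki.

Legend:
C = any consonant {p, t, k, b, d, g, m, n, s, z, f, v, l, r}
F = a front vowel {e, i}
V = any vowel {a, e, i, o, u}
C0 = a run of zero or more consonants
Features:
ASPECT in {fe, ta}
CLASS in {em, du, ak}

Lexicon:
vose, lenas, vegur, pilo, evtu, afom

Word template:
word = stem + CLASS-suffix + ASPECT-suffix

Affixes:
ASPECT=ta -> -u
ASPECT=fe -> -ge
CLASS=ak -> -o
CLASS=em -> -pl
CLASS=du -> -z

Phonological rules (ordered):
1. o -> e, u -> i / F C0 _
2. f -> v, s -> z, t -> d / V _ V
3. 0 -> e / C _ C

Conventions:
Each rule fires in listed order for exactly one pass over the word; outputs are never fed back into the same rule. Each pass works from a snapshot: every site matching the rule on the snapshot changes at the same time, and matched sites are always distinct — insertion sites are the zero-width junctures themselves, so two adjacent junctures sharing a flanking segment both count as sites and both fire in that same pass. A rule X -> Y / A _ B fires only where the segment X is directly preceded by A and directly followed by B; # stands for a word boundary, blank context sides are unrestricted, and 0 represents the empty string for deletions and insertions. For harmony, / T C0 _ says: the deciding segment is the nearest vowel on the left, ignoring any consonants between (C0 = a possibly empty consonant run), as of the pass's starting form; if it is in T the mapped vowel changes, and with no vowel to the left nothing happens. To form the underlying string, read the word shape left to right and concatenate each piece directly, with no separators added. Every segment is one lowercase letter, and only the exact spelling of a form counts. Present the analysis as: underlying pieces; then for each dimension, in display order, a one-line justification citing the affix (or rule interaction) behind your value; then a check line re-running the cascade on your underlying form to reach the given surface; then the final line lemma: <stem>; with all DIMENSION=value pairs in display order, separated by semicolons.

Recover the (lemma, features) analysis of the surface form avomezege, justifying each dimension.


underlying: afom-z-ge
ASPECT=fe - signalled by the affix -ge
CLASS=du - signalled by the affix -z
check: afomzge -> afomzge -> avomzge -> avomezege
lemma: afom; ASPECT=fe; CLASS=du


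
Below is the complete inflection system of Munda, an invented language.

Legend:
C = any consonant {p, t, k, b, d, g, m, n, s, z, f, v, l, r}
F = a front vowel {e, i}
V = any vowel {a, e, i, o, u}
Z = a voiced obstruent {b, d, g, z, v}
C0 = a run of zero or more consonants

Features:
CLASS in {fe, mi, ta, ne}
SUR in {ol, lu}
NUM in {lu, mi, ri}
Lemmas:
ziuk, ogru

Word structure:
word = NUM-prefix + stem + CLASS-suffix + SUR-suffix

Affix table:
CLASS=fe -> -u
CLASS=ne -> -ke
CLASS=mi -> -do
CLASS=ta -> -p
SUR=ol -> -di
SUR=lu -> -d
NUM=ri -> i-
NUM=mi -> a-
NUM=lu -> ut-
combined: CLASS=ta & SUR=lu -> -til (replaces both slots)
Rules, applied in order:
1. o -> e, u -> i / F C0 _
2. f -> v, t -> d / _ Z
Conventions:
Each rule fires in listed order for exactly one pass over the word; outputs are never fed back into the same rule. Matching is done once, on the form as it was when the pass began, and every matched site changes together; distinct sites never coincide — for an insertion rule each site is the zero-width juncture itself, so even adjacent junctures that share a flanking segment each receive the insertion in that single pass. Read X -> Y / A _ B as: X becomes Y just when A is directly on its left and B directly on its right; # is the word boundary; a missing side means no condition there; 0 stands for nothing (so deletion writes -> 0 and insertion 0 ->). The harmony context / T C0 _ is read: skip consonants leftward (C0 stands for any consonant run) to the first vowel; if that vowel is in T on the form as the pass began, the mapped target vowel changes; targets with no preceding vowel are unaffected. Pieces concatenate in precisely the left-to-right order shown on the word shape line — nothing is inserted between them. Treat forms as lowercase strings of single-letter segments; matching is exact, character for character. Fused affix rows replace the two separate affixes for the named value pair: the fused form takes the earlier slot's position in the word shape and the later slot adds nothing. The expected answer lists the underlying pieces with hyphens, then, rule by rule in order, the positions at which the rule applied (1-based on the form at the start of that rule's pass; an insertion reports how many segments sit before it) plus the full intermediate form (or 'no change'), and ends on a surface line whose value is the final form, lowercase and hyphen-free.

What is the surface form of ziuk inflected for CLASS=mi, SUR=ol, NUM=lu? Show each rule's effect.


underlying: ut-ziuk-do-di
1. o -> e, u -> i / F C0 _: fires at position(s) 5: utziikdodi
2. f -> v, t -> d / _ Z: fires at position(s) 2: udziikdodi
surface: udziikdodi


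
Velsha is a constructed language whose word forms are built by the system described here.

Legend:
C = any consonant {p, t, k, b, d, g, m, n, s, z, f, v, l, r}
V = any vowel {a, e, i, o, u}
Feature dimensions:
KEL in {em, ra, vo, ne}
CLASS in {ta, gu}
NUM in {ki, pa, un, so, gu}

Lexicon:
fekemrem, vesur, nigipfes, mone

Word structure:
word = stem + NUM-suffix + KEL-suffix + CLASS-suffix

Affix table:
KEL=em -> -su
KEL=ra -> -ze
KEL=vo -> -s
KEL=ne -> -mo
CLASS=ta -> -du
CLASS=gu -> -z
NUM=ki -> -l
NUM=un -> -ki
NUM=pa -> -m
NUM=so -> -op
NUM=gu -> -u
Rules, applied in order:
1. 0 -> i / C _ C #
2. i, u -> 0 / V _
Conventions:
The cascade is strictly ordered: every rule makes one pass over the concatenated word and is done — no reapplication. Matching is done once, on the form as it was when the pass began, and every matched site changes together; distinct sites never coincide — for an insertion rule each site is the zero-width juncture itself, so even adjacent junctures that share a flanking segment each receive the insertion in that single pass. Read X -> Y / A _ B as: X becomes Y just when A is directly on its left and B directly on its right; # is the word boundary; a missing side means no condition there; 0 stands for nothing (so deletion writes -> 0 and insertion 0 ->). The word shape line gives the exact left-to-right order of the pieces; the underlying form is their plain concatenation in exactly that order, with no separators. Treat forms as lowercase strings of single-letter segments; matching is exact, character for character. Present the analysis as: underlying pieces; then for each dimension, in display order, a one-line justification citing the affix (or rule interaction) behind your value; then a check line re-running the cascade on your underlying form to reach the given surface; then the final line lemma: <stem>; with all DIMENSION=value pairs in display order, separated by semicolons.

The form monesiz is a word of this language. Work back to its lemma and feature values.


underlying: mone-u-s-z
KEL=vo - signalled by the affix -s
CLASS=gu - signalled by the affix -z
NUM=gu - signalled by the affix -u
check: moneusz -> moneusiz -> monesiz
lemma: mone; KEL=vo; CLASS=gu; NUM=gu


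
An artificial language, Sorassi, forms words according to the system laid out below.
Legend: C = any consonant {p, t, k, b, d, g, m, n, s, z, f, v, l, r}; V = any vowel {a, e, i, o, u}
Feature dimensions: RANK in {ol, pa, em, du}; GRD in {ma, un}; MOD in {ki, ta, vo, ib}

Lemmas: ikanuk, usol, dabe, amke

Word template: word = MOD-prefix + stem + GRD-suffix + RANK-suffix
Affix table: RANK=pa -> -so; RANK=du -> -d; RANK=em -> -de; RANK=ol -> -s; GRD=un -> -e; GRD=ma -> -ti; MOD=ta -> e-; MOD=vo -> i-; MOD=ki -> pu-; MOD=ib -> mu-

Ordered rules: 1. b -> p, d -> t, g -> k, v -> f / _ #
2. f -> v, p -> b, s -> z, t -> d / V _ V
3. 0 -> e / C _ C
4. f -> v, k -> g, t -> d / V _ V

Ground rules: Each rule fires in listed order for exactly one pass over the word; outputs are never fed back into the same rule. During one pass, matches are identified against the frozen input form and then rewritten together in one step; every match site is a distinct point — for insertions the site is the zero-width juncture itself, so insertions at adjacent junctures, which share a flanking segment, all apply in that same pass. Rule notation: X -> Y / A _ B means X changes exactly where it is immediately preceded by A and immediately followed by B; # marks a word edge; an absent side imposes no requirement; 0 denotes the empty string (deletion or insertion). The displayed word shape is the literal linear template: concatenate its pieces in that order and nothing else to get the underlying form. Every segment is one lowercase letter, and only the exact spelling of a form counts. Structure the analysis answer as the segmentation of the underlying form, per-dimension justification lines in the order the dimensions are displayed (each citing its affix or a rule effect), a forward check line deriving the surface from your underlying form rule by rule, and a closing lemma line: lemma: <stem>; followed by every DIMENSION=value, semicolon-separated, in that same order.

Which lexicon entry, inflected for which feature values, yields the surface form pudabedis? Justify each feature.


underlying: pu-dabe-ti-s
RANK=ol - signalled by the affix -s
GRD=ma - signalled by the affix -ti
MOD=ki - signalled by the affix pu-
check: pudabetis -> pudabetis -> pudabedis -> pudabedis -> pudabedis
lemma: dabe; RANK=ol; GRD=ma; MOD=ki


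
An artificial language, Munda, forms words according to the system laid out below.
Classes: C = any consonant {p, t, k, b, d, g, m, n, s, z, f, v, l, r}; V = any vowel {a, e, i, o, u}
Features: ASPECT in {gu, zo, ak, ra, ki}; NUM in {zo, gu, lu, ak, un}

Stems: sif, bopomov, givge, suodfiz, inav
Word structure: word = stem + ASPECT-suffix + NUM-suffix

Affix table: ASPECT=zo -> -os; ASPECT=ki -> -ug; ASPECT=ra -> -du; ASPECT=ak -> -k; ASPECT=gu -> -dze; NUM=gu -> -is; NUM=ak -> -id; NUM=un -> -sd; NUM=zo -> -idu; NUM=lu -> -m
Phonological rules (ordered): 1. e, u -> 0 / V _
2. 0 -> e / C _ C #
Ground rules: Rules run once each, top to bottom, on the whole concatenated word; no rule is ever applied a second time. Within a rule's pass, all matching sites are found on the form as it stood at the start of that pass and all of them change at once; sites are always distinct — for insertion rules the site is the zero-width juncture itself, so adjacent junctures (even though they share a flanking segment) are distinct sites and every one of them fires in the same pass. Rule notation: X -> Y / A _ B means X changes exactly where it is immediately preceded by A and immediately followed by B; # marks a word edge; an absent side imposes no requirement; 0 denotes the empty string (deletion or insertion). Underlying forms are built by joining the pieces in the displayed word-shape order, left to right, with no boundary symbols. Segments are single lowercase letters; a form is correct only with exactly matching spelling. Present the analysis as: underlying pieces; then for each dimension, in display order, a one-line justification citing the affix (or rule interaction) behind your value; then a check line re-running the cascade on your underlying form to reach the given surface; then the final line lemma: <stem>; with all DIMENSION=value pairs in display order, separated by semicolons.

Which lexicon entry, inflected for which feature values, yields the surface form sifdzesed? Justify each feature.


underlying: sif-dze-sd
ASPECT=gu - signalled by the affix -dze
NUM=un - signalled by the affix -sd
check: sifdzesd -> sifdzesd -> sifdzesed
lemma: sif; ASPECT=gu; NUM=un
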